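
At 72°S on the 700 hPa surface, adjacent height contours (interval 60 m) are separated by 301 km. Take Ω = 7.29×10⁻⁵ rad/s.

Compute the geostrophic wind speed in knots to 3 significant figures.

Coriolis parameter at 72°S:
f = 2Ω sin φ = 2 × 7.29×10⁻⁵ × sin 72° = 1.39×10⁻⁴ s⁻¹
Height gradient: |∂Z/∂n| = 60 m / 301000 m = 1.99×10⁻⁴
On a pressure surface, geostrophic balance gives V_g = (g/f)|∂Z/∂n|:
V_g = 9.81 × 1.99×10⁻⁴ / 1.39×10⁻⁴ = 14.1 m/s
Converting: 14.1 m/s × 1.944 = 27.4 knots

27.4 knots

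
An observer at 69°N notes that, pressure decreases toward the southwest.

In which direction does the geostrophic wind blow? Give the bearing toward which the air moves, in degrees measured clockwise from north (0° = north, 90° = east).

315°

The pressure-gradient force points toward the southwest (bearing 225°).
Geostrophic balance: in the Northern Hemisphere the Coriolis force deflects motion to the right, so the geostrophic wind blows 90° to the right of the pressure-gradient force (low pressure on the left).
Rotating 225° by 90° clockwise gives 315° — the wind blows toward the northwest.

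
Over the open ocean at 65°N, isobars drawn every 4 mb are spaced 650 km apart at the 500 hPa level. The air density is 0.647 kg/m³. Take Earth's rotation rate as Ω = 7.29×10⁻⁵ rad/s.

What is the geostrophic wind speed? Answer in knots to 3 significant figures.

Coriolis parameter at 65°N:
f = 2Ω sin φ = 2 × 7.29×10⁻⁵ × sin 65° = 1.32×10⁻⁴ s⁻¹
Pressure gradient: |∂P/∂n| = 400 Pa / 650000 m = 6.15×10⁻⁴ Pa/m
Geostrophic balance (pressure-gradient force = Coriolis force):
V_g = (1/(fρ)) |∂P/∂n| = 6.15×10⁻⁴ / (1.32×10⁻⁴ × 0.647) = 7.20 m/s
Converting: 7.20 m/s × 1.944 = 14.0 knots

14.0 knots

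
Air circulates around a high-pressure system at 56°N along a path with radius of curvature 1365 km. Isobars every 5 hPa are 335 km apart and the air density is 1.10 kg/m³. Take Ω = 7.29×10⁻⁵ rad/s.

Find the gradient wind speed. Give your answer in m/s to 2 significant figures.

Coriolis parameter at 56°N:
f = 2Ω sin φ = 2 × 7.29×10⁻⁵ × sin 56° = 1.21×10⁻⁴ s⁻¹
Pressure gradient: |∂P/∂n| = 500 Pa / 335000 m = 1.49×10⁻³ Pa/m
Geostrophic speed: V_g = |∂P/∂n|/(fρ) = 1.49×10⁻³/(1.21×10⁻⁴ × 1.10) = 11.2 m/s
Around a high, pressure-gradient force acts outward with centrifugal, so Coriolis balances both:
fV = (1/ρ)|∂P/∂n| + V²/R  →  V² − fR·V + fR·V_g = 0
With fR = 1.21×10⁻⁴ × 1365×10³ m = 165 m/s:
V = [fR − √((fR)² − 4 fR V_g)]/2 = [165 − √(165² − 4×165×11.2)]/2 = 12.1 m/s
Supergeostrophic (V > V_g = 11.2 m/s), as expected around a high.

12 m/s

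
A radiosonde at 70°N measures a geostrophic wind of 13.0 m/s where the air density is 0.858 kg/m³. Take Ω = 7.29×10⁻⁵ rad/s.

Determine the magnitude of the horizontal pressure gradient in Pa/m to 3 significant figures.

1.53×10⁻³ Pa/m

Coriolis parameter at 70°N:
f = 2Ω sin φ = 2 × 7.29×10⁻⁵ × sin 70° = 1.37×10⁻⁴ s⁻¹
Geostrophic balance rearranged: |∂P/∂n| = f ρ V_g
|∂P/∂n| = 1.37×10⁻⁴ × 0.858 × 13.0 = 1.53×10⁻³ Pa/m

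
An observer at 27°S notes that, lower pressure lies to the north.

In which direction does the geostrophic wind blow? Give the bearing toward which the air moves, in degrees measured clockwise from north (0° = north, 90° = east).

270°

The pressure-gradient force points toward the north (bearing 000°).
Geostrophic balance: in the Southern Hemisphere the Coriolis force deflects motion to the left, so the geostrophic wind blows 90° to the left of the pressure-gradient force (low pressure on the right).
Rotating 000° by 90° counterclockwise gives 270° — the wind blows toward the west.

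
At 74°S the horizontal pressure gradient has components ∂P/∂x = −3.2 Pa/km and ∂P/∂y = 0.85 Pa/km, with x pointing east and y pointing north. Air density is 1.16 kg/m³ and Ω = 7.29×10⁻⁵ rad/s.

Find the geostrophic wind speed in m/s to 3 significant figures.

Coriolis parameter at 74°S:
f = 2Ω sin φ = 2 × 7.29×10⁻⁵ × sin 74° = 1.40×10⁻⁴ s⁻¹
In the Southern Hemisphere f is negative: f = −1.40×10⁻⁴ s⁻¹.
Component geostrophic relations (x east, y north):
u_g = −(1/(fρ)) ∂P/∂y,  v_g = (1/(fρ)) ∂P/∂x
u_g = −(0.85×10⁻³)/(−1.40×10⁻⁴ × 1.16) = 5.23 m/s;  v_g = (−3.2×10⁻³)/(−1.40×10⁻⁴ × 1.16) = 19.7 m/s
|V_g| = √(u_g² + v_g²) = 20.4 m/s

20.4 m/s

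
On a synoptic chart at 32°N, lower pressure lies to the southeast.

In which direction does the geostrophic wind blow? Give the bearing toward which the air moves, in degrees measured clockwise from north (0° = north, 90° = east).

225°

The pressure-gradient force points toward the southeast (bearing 135°).
Geostrophic balance: in the Northern Hemisphere the Coriolis force deflects motion to the right, so the geostrophic wind blows 90° to the right of the pressure-gradient force (low pressure on the left).
Rotating 135° by 90° clockwise gives 225° — the wind blows toward the southwest.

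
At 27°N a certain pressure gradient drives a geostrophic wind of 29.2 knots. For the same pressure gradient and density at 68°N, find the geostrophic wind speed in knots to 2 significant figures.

14 knots

With the same pressure gradient and density, V_g ∝ 1/f ∝ 1/sin φ.
V₂ = V₁ · sin φ₁ / sin φ₂ = 29.2 × sin 27° / sin 68°
V₂ = 29.2 × 0.4540/0.9272 = 14 knots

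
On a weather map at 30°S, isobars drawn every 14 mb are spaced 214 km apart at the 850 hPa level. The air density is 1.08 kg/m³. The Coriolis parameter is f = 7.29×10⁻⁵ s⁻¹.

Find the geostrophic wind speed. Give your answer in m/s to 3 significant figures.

83.1 m/s

Pressure gradient: |∂P/∂n| = 1400 Pa / 214000 m = 6.54×10⁻³ Pa/m
Geostrophic balance (pressure-gradient force = Coriolis force):
V_g = (1/(fρ)) |∂P/∂n| = 6.54×10⁻³ / (7.29×10⁻⁵ × 1.08) = 83.1 m/s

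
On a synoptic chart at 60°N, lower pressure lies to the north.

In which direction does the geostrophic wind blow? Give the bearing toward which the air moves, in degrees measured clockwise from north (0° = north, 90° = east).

The pressure-gradient force points toward the north (bearing 000°).
Geostrophic balance: in the Northern Hemisphere the Coriolis force deflects motion to the right, so the geostrophic wind blows 90° to the right of the pressure-gradient force (low pressure on the left).
Rotating 000° by 90° clockwise gives 090° — the wind blows toward the east.

090°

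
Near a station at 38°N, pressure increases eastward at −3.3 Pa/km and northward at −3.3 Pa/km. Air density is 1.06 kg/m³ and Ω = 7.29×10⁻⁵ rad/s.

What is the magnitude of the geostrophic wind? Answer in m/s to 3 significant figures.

49.0 m/s

Coriolis parameter at 38°N:
f = 2Ω sin φ = 2 × 7.29×10⁻⁵ × sin 38° = 8.98×10⁻⁵ s⁻¹
Component geostrophic relations (x east, y north):
u_g = −(1/(fρ)) ∂P/∂y,  v_g = (1/(fρ)) ∂P/∂x
u_g = −(−3.3×10⁻³)/(8.98×10⁻⁵ × 1.06) = 34.7 m/s;  v_g = (−3.3×10⁻³)/(8.98×10⁻⁵ × 1.06) = −34.7 m/s
|V_g| = √(u_g² + v_g²) = 49.0 m/s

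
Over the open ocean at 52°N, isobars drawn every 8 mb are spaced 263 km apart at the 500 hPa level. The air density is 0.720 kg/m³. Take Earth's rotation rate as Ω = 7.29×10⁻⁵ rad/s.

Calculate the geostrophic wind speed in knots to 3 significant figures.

Coriolis parameter at 52°N:
f = 2Ω sin φ = 2 × 7.29×10⁻⁵ × sin 52° = 1.15×10⁻⁴ s⁻¹
Pressure gradient: |∂P/∂n| = 800 Pa / 263000 m = 3.04×10⁻³ Pa/m
Geostrophic balance (pressure-gradient force = Coriolis force):
V_g = (1/(fρ)) |∂P/∂n| = 3.04×10⁻³ / (1.15×10⁻⁴ × 0.720) = 36.8 m/s
Converting: 36.8 m/s × 1.944 = 71.5 knots

71.5 knots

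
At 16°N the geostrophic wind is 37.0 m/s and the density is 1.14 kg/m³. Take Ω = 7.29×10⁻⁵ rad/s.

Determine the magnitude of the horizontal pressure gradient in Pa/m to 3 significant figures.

Coriolis parameter at 16°N:
f = 2Ω sin φ = 2 × 7.29×10⁻⁵ × sin 16° = 4.02×10⁻⁵ s⁻¹
Geostrophic balance rearranged: |∂P/∂n| = f ρ V_g
|∂P/∂n| = 4.02×10⁻⁵ × 1.14 × 37.0 = 1.70×10⁻³ Pa/m

1.70×10⁻³ Pa/m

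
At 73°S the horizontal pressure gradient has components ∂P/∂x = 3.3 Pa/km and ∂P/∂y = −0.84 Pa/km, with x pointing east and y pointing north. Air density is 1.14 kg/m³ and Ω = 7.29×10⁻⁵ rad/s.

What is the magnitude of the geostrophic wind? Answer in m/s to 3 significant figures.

Coriolis parameter at 73°S:
f = 2Ω sin φ = 2 × 7.29×10⁻⁵ × sin 73° = 1.39×10⁻⁴ s⁻¹
In the Southern Hemisphere f is negative: f = −1.39×10⁻⁴ s⁻¹.
Component geostrophic relations (x east, y north):
u_g = −(1/(fρ)) ∂P/∂y,  v_g = (1/(fρ)) ∂P/∂x
u_g = −(−0.84×10⁻³)/(−1.39×10⁻⁴ × 1.14) = −5.28 m/s;  v_g = (3.3×10⁻³)/(−1.39×10⁻⁴ × 1.14) = −20.8 m/s
|V_g| = √(u_g² + v_g²) = 21.4 m/s

21.4 m/s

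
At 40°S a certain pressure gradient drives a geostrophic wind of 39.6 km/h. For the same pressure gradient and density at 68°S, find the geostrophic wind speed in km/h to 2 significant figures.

27 km/h

With the same pressure gradient and density, V_g ∝ 1/f ∝ 1/sin φ.
V₂ = V₁ · sin φ₁ / sin φ₂ = 39.6 × sin 40° / sin 68°
V₂ = 39.6 × 0.6428/0.9272 = 27 km/h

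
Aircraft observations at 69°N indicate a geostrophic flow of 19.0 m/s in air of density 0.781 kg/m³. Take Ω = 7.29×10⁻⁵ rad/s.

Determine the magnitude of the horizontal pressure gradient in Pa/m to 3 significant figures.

Coriolis parameter at 69°N:
f = 2Ω sin φ = 2 × 7.29×10⁻⁵ × sin 69° = 1.36×10⁻⁴ s⁻¹
Geostrophic balance rearranged: |∂P/∂n| = f ρ V_g
|∂P/∂n| = 1.36×10⁻⁴ × 0.781 × 19.0 = 2.02×10⁻³ Pa/m

2.02×10⁻³ Pa/m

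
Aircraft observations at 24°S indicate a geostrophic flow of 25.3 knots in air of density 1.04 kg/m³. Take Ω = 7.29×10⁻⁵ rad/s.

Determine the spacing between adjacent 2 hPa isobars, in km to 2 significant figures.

Coriolis parameter at 24°S:
f = 2Ω sin φ = 2 × 7.29×10⁻⁵ × sin 24° = 5.93×10⁻⁵ s⁻¹
Wind speed in SI: 25.3 knots = 13.0 m/s
Geostrophic balance rearranged: |∂P/∂n| = f ρ V_g
|∂P/∂n| = 5.93×10⁻⁵ × 1.04 × 13.0 = 8.03×10⁻⁴ Pa/m
Isobar spacing: Δn = ΔP/|∂P/∂n| = 200 Pa / 8.03×10⁻⁴ Pa/m = 249154 m ≈ 250 km

250 km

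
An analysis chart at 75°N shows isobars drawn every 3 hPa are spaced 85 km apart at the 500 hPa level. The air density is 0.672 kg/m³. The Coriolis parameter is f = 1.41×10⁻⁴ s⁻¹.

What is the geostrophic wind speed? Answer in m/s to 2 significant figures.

Pressure gradient: |∂P/∂n| = 300 Pa / 85000 m = 3.53×10⁻³ Pa/m
Geostrophic balance (pressure-gradient force = Coriolis force):
V_g = (1/(fρ)) |∂P/∂n| = 3.53×10⁻³ / (1.41×10⁻⁴ × 0.672) = 37.2 m/s

37 m/s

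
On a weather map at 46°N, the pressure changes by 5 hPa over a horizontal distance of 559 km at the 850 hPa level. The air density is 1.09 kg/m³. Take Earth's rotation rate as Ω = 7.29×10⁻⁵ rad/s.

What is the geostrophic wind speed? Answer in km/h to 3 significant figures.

Coriolis parameter at 46°N:
f = 2Ω sin φ = 2 × 7.29×10⁻⁵ × sin 46° = 1.05×10⁻⁴ s⁻¹
Pressure gradient: |∂P/∂n| = 500 Pa / 559000 m = 8.94×10⁻⁴ Pa/m
Geostrophic balance (pressure-gradient force = Coriolis force):
V_g = (1/(fρ)) |∂P/∂n| = 8.94×10⁻⁴ / (1.05×10⁻⁴ × 1.09) = 7.82 m/s
Converting: 7.82 m/s × 3.6 = 28.2 km/h

28.2 km/h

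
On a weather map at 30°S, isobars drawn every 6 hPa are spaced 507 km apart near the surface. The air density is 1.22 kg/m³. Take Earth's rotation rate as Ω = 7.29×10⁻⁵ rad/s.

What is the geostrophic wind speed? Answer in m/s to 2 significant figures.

Coriolis parameter at 30°S:
f = 2Ω sin φ = 2 × 7.29×10⁻⁵ × sin 30° = 7.29×10⁻⁵ s⁻¹
Pressure gradient: |∂P/∂n| = 600 Pa / 507000 m = 1.18×10⁻³ Pa/m
Geostrophic balance (pressure-gradient force = Coriolis force):
V_g = (1/(fρ)) |∂P/∂n| = 1.18×10⁻³ / (7.29×10⁻⁵ × 1.22) = 13.3 m/s

13 m/s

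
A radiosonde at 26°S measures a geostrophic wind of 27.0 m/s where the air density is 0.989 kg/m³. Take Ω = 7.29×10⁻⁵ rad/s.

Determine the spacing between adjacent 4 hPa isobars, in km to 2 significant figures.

230 km

Coriolis parameter at 26°S:
f = 2Ω sin φ = 2 × 7.29×10⁻⁵ × sin 26° = 6.39×10⁻⁵ s⁻¹
Geostrophic balance rearranged: |∂P/∂n| = f ρ V_g
|∂P/∂n| = 6.39×10⁻⁵ × 0.989 × 27.0 = 1.71×10⁻³ Pa/m
Isobar spacing: Δn = ΔP/|∂P/∂n| = 400 Pa / 1.71×10⁻³ Pa/m = 234369 m ≈ 230 km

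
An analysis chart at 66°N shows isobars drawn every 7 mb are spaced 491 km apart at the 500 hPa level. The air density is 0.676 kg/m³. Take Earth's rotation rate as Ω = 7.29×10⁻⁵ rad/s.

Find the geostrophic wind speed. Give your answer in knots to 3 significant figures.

Coriolis parameter at 66°N:
f = 2Ω sin φ = 2 × 7.29×10⁻⁵ × sin 66° = 1.33×10⁻⁴ s⁻¹
Pressure gradient: |∂P/∂n| = 700 Pa / 491000 m = 1.43×10⁻³ Pa/m
Geostrophic balance (pressure-gradient force = Coriolis force):
V_g = (1/(fρ)) |∂P/∂n| = 1.43×10⁻³ / (1.33×10⁻⁴ × 0.676) = 15.8 m/s
Converting: 15.8 m/s × 1.944 = 30.8 knots

30.8 knots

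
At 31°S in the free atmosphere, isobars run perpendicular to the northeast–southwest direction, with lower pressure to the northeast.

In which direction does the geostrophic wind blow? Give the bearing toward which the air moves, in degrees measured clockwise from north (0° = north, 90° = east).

The pressure-gradient force points toward the northeast (bearing 045°).
Geostrophic balance: in the Southern Hemisphere the Coriolis force deflects motion to the left, so the geostrophic wind blows 90° to the left of the pressure-gradient force (low pressure on the right).
Rotating 045° by 90° counterclockwise gives 315° — the wind blows toward the northwest.

315°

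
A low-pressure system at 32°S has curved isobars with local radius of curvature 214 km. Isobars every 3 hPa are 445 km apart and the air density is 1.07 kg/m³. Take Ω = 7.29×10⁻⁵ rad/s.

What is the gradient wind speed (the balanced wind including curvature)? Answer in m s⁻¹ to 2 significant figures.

6.0 m s⁻¹

Coriolis parameter at 32°S:
f = 2Ω sin φ = 2 × 7.29×10⁻⁵ × sin 32° = 7.73×10⁻⁵ s⁻¹
Pressure gradient: |∂P/∂n| = 300 Pa / 445000 m = 6.74×10⁻⁴ Pa/m
Geostrophic speed: V_g = |∂P/∂n|/(fρ) = 6.74×10⁻⁴/(7.73×10⁻⁵ × 1.07) = 8.15 m/s
Around a low, centrifugal force acts outward with Coriolis, so pressure-gradient force balances both:
(1/ρ)|∂P/∂n| = fV + V²/R  →  V² + fR·V − fR·V_g = 0
With fR = 7.73×10⁻⁵ × 214×10³ m = 16.5 m/s:
V = [−fR + √((fR)² + 4 fR V_g)]/2 = [−16.5 + √(16.5² + 4×16.5×8.15)]/2 = 5.99 m/s
Subgeostrophic (V < V_g = 8.15 m/s), as expected around a low.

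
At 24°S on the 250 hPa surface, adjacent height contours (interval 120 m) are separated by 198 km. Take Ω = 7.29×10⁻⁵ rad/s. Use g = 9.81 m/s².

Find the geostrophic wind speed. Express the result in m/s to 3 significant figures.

Coriolis parameter at 24°S:
f = 2Ω sin φ = 2 × 7.29×10⁻⁵ × sin 24° = 5.93×10⁻⁵ s⁻¹
Height gradient: |∂Z/∂n| = 120 m / 198000 m = 6.06×10⁻⁴
On a pressure surface, geostrophic balance gives V_g = (g/f)|∂Z/∂n|:
V_g = 9.81 × 6.06×10⁻⁴ / 5.93×10⁻⁵ = 100 m/s

100 m/s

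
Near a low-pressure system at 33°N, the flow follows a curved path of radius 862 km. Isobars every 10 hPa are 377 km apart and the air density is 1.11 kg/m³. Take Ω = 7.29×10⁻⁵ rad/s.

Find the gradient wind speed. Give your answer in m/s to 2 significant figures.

Coriolis parameter at 33°N:
f = 2Ω sin φ = 2 × 7.29×10⁻⁵ × sin 33° = 7.94×10⁻⁵ s⁻¹
Pressure gradient: |∂P/∂n| = 1000 Pa / 377000 m = 2.65×10⁻³ Pa/m
Geostrophic speed: V_g = |∂P/∂n|/(fρ) = 2.65×10⁻³/(7.94×10⁻⁵ × 1.11) = 30.1 m/s
Around a low, centrifugal force acts outward with Coriolis, so pressure-gradient force balances both:
(1/ρ)|∂P/∂n| = fV + V²/R  →  V² + fR·V − fR·V_g = 0
With fR = 7.94×10⁻⁵ × 862×10³ m = 68.5 m/s:
V = [−fR + √((fR)² + 4 fR V_g)]/2 = [−68.5 + √(68.5² + 4×68.5×30.1)]/2 = 22.6 m/s
Subgeostrophic (V < V_g = 30.1 m/s), as expected around a low.

23 m/s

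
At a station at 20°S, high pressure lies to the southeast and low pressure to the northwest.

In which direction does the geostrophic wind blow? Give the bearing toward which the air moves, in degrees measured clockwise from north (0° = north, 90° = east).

225°

The pressure-gradient force points toward the northwest (bearing 315°).
Geostrophic balance: in the Southern Hemisphere the Coriolis force deflects motion to the left, so the geostrophic wind blows 90° to the left of the pressure-gradient force (low pressure on the right).
Rotating 315° by 90° counterclockwise gives 225° — the wind blows toward the southwest.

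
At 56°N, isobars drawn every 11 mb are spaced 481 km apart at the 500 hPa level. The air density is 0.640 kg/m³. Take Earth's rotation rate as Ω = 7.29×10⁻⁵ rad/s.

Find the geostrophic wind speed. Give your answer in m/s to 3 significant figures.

29.6 m/s

Coriolis parameter at 56°N:
f = 2Ω sin φ = 2 × 7.29×10⁻⁵ × sin 56° = 1.21×10⁻⁴ s⁻¹
Pressure gradient: |∂P/∂n| = 1100 Pa / 481000 m = 2.29×10⁻³ Pa/m
Geostrophic balance (pressure-gradient force = Coriolis force):
V_g = (1/(fρ)) |∂P/∂n| = 2.29×10⁻³ / (1.21×10⁻⁴ × 0.640) = 29.6 m/s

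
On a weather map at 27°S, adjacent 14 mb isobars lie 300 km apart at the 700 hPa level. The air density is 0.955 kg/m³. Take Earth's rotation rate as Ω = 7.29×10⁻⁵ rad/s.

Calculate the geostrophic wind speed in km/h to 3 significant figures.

266 km/h

Coriolis parameter at 27°S:
f = 2Ω sin φ = 2 × 7.29×10⁻⁵ × sin 27° = 6.62×10⁻⁵ s⁻¹
Pressure gradient: |∂P/∂n| = 1400 Pa / 300000 m = 4.67×10⁻³ Pa/m
Geostrophic balance (pressure-gradient force = Coriolis force):
V_g = (1/(fρ)) |∂P/∂n| = 4.67×10⁻³ / (6.62×10⁻⁵ × 0.955) = 73.8 m/s
Converting: 73.8 m/s × 3.6 = 266 km/h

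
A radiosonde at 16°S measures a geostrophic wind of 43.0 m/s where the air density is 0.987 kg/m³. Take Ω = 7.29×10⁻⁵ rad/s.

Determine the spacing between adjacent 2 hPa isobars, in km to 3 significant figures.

117 km

Coriolis parameter at 16°S:
f = 2Ω sin φ = 2 × 7.29×10⁻⁵ × sin 16° = 4.02×10⁻⁵ s⁻¹
Geostrophic balance rearranged: |∂P/∂n| = f ρ V_g
|∂P/∂n| = 4.02×10⁻⁵ × 0.987 × 43.0 = 1.71×10⁻³ Pa/m
Isobar spacing: Δn = ΔP/|∂P/∂n| = 200 Pa / 1.71×10⁻³ Pa/m = 117260 m ≈ 117 km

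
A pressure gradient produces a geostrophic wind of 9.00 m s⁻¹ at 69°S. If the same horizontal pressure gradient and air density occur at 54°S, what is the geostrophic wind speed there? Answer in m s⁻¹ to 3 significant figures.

10.4 m s⁻¹

With the same pressure gradient and density, V_g ∝ 1/f ∝ 1/sin φ.
V₂ = V₁ · sin φ₁ / sin φ₂ = 9.00 × sin 69° / sin 54°
V₂ = 9.00 × 0.9336/0.8090 = 10.4 m s⁻¹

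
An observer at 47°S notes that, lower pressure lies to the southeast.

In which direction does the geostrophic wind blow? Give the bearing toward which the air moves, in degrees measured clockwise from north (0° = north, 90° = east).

045°

The pressure-gradient force points toward the southeast (bearing 135°).
Geostrophic balance: in the Southern Hemisphere the Coriolis force deflects motion to the left, so the geostrophic wind blows 90° to the left of the pressure-gradient force (low pressure on the right).
Rotating 135° by 90° counterclockwise gives 045° — the wind blows toward the northeast.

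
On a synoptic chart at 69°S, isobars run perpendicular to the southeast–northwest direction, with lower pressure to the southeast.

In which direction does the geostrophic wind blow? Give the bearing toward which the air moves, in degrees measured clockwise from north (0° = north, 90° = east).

The pressure-gradient force points toward the southeast (bearing 135°).
Geostrophic balance: in the Southern Hemisphere the Coriolis force deflects motion to the left, so the geostrophic wind blows 90° to the left of the pressure-gradient force (low pressure on the right).
Rotating 135° by 90° counterclockwise gives 045° — the wind blows toward the northeast.

045°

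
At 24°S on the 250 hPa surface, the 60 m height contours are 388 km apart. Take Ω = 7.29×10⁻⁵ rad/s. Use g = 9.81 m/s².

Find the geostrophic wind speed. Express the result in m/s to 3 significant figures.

Coriolis parameter at 24°S:
f = 2Ω sin φ = 2 × 7.29×10⁻⁵ × sin 24° = 5.93×10⁻⁵ s⁻¹
Height gradient: |∂Z/∂n| = 60 m / 388000 m = 1.55×10⁻⁴
On a pressure surface, geostrophic balance gives V_g = (g/f)|∂Z/∂n|:
V_g = 9.81 × 1.55×10⁻⁴ / 5.93×10⁻⁵ = 25.6 m/s

25.6 m/s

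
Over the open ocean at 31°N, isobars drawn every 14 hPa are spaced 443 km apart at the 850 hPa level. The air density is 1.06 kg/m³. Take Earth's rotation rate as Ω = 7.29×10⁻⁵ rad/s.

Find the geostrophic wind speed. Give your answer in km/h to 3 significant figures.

Coriolis parameter at 31°N:
f = 2Ω sin φ = 2 × 7.29×10⁻⁵ × sin 31° = 7.51×10⁻⁵ s⁻¹
Pressure gradient: |∂P/∂n| = 1400 Pa / 443000 m = 3.16×10⁻³ Pa/m
Geostrophic balance (pressure-gradient force = Coriolis force):
V_g = (1/(fρ)) |∂P/∂n| = 3.16×10⁻³ / (7.51×10⁻⁵ × 1.06) = 39.7 m/s
Converting: 39.7 m/s × 3.6 = 143 km/h

143 km/h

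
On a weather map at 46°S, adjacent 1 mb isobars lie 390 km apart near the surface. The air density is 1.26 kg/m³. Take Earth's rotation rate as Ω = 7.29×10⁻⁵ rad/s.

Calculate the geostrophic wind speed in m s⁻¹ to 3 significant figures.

Coriolis parameter at 46°S:
f = 2Ω sin φ = 2 × 7.29×10⁻⁵ × sin 46° = 1.05×10⁻⁴ s⁻¹
Pressure gradient: |∂P/∂n| = 100 Pa / 390000 m = 2.56×10⁻⁴ Pa/m
Geostrophic balance (pressure-gradient force = Coriolis force):
V_g = (1/(fρ)) |∂P/∂n| = 2.56×10⁻⁴ / (1.05×10⁻⁴ × 1.26) = 1.94 m/s

1.94 m s⁻¹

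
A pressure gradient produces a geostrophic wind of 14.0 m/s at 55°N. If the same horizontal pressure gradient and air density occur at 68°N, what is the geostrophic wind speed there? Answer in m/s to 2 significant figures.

With the same pressure gradient and density, V_g ∝ 1/f ∝ 1/sin φ.
V₂ = V₁ · sin φ₁ / sin φ₂ = 14.0 × sin 55° / sin 68°
V₂ = 14.0 × 0.8192/0.9272 = 12 m/s

12 m/s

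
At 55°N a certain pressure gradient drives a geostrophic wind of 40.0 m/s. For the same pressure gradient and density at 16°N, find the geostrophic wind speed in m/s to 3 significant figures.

119 m/s

With the same pressure gradient and density, V_g ∝ 1/f ∝ 1/sin φ.
V₂ = V₁ · sin φ₁ / sin φ₂ = 40.0 × sin 55° / sin 16°
V₂ = 40.0 × 0.8192/0.2756 = 119 m/s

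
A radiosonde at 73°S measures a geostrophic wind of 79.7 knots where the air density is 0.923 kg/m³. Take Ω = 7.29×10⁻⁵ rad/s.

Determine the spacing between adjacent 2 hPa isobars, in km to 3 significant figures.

37.9 km

Coriolis parameter at 73°S:
f = 2Ω sin φ = 2 × 7.29×10⁻⁵ × sin 73° = 1.39×10⁻⁴ s⁻¹
Wind speed in SI: 79.7 knots = 41.0 m/s
Geostrophic balance rearranged: |∂P/∂n| = f ρ V_g
|∂P/∂n| = 1.39×10⁻⁴ × 0.923 × 41.0 = 5.28×10⁻³ Pa/m
Isobar spacing: Δn = ΔP/|∂P/∂n| = 200 Pa / 5.28×10⁻³ Pa/m = 37903 m ≈ 37.9 km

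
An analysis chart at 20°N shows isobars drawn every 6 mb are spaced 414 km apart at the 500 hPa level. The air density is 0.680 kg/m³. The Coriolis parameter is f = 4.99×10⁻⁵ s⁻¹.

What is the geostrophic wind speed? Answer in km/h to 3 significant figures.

Pressure gradient: |∂P/∂n| = 600 Pa / 414000 m = 1.45×10⁻³ Pa/m
Geostrophic balance (pressure-gradient force = Coriolis force):
V_g = (1/(fρ)) |∂P/∂n| = 1.45×10⁻³ / (4.99×10⁻⁵ × 0.680) = 42.7 m/s
Converting: 42.7 m/s × 3.6 = 154 km/h

154 km/h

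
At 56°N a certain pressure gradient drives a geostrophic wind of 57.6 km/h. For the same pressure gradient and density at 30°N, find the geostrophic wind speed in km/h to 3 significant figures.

With the same pressure gradient and density, V_g ∝ 1/f ∝ 1/sin φ.
V₂ = V₁ · sin φ₁ / sin φ₂ = 57.6 × sin 56° / sin 30°
V₂ = 57.6 × 0.8290/0.5000 = 95.5 km/h

95.5 km/h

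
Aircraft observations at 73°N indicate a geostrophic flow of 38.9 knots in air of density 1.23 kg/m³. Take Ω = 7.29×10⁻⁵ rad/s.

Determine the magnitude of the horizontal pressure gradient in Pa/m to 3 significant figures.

3.43×10⁻³ Pa/m

Coriolis parameter at 73°N:
f = 2Ω sin φ = 2 × 7.29×10⁻⁵ × sin 73° = 1.39×10⁻⁴ s⁻¹
Wind speed in SI: 38.9 knots = 20.0 m/s
Geostrophic balance rearranged: |∂P/∂n| = f ρ V_g
|∂P/∂n| = 1.39×10⁻⁴ × 1.23 × 20.0 = 3.43×10⁻³ Pa/m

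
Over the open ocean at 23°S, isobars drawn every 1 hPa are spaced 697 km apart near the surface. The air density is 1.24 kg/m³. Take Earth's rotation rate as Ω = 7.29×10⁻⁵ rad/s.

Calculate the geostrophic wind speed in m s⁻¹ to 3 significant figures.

Coriolis parameter at 23°S:
f = 2Ω sin φ = 2 × 7.29×10⁻⁵ × sin 23° = 5.70×10⁻⁵ s⁻¹
Pressure gradient: |∂P/∂n| = 100 Pa / 697000 m = 1.43×10⁻⁴ Pa/m
Geostrophic balance (pressure-gradient force = Coriolis force):
V_g = (1/(fρ)) |∂P/∂n| = 1.43×10⁻⁴ / (5.70×10⁻⁵ × 1.24) = 2.03 m/s

2.03 m s⁻¹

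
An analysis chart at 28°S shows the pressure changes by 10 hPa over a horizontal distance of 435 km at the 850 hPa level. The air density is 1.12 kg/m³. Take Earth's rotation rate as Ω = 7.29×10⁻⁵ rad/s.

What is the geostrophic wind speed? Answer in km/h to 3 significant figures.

Coriolis parameter at 28°S:
f = 2Ω sin φ = 2 × 7.29×10⁻⁵ × sin 28° = 6.84×10⁻⁵ s⁻¹
Pressure gradient: |∂P/∂n| = 1000 Pa / 435000 m = 2.30×10⁻³ Pa/m
Geostrophic balance (pressure-gradient force = Coriolis force):
V_g = (1/(fρ)) |∂P/∂n| = 2.30×10⁻³ / (6.84×10⁻⁵ × 1.12) = 30.0 m/s
Converting: 30.0 m/s × 3.6 = 108 km/h

108 km/h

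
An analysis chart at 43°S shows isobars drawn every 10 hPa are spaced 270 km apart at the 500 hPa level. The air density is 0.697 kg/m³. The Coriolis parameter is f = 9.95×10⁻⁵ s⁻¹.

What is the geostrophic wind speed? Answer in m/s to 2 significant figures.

Pressure gradient: |∂P/∂n| = 1000 Pa / 270000 m = 3.70×10⁻³ Pa/m
Geostrophic balance (pressure-gradient force = Coriolis force):
V_g = (1/(fρ)) |∂P/∂n| = 3.70×10⁻³ / (9.95×10⁻⁵ × 0.697) = 53.4 m/s

53 m/s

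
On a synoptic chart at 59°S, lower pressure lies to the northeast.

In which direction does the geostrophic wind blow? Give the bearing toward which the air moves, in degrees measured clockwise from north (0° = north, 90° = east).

315°

The pressure-gradient force points toward the northeast (bearing 045°).
Geostrophic balance: in the Southern Hemisphere the Coriolis force deflects motion to the left, so the geostrophic wind blows 90° to the left of the pressure-gradient force (low pressure on the right).
Rotating 045° by 90° counterclockwise gives 315° — the wind blows toward the northwest.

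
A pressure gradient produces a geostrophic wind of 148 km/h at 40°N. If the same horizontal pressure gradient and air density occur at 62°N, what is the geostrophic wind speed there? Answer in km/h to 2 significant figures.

With the same pressure gradient and density, V_g ∝ 1/f ∝ 1/sin φ.
V₂ = V₁ · sin φ₁ / sin φ₂ = 148 × sin 40° / sin 62°
V₂ = 148 × 0.6428/0.8829 = 110 km/h

110 km/h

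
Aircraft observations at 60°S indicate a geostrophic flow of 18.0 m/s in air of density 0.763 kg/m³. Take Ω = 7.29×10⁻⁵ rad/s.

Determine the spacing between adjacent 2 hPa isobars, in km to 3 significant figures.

Coriolis parameter at 60°S:
f = 2Ω sin φ = 2 × 7.29×10⁻⁵ × sin 60° = 1.26×10⁻⁴ s⁻¹
Geostrophic balance rearranged: |∂P/∂n| = f ρ V_g
|∂P/∂n| = 1.26×10⁻⁴ × 0.763 × 18.0 = 1.73×10⁻³ Pa/m
Isobar spacing: Δn = ΔP/|∂P/∂n| = 200 Pa / 1.73×10⁻³ Pa/m = 115331 m ≈ 115 km

115 km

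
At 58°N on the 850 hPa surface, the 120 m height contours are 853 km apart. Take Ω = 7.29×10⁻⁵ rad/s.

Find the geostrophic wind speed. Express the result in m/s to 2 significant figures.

11 m/s

Coriolis parameter at 58°N:
f = 2Ω sin φ = 2 × 7.29×10⁻⁵ × sin 58° = 1.24×10⁻⁴ s⁻¹
Height gradient: |∂Z/∂n| = 120 m / 853000 m = 1.41×10⁻⁴
On a pressure surface, geostrophic balance gives V_g = (g/f)|∂Z/∂n|:
V_g = 9.81 × 1.41×10⁻⁴ / 1.24×10⁻⁴ = 11.2 m/s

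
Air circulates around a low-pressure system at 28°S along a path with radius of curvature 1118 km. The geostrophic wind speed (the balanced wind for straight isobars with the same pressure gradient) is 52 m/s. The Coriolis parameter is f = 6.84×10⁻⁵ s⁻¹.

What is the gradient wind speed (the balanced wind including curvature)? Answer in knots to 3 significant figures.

Around a low, centrifugal force acts outward with Coriolis, so pressure-gradient force balances both:
(1/ρ)|∂P/∂n| = fV + V²/R  →  V² + fR·V − fR·V_g = 0
With fR = 6.84×10⁻⁵ × 1118×10³ m = 76.5 m/s:
V = [−fR + √((fR)² + 4 fR V_g)]/2 = [−76.5 + √(76.5² + 4×76.5×52)]/2 = 35.5 m/s
Subgeostrophic (V < V_g = 52 m/s), as expected around a low.
Converting: 35.5 m/s × 1.944 = 69.0 knots

69.0 knots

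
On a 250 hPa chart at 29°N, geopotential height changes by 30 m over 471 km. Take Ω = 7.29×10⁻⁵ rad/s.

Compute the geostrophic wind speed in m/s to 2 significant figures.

8.8 m/s

Coriolis parameter at 29°N:
f = 2Ω sin φ = 2 × 7.29×10⁻⁵ × sin 29° = 7.07×10⁻⁵ s⁻¹
Height gradient: |∂Z/∂n| = 30 m / 471000 m = 6.37×10⁻⁵
On a pressure surface, geostrophic balance gives V_g = (g/f)|∂Z/∂n|:
V_g = 9.81 × 6.37×10⁻⁵ / 7.07×10⁻⁵ = 8.84 m/s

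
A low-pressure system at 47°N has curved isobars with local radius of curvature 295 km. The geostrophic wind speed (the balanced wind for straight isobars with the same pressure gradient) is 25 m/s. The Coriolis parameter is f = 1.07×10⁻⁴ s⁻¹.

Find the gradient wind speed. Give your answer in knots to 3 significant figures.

32.0 knots

Around a low, centrifugal force acts outward with Coriolis, so pressure-gradient force balances both:
(1/ρ)|∂P/∂n| = fV + V²/R  →  V² + fR·V − fR·V_g = 0
With fR = 1.07×10⁻⁴ × 295×10³ m = 31.6 m/s:
V = [−fR + √((fR)² + 4 fR V_g)]/2 = [−31.6 + √(31.6² + 4×31.6×25)]/2 = 16.4 m/s
Subgeostrophic (V < V_g = 25 m/s), as expected around a low.
Converting: 16.4 m/s × 1.944 = 32.0 knots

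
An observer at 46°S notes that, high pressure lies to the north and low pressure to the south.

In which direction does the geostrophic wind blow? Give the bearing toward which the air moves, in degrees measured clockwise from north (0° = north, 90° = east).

The pressure-gradient force points toward the south (bearing 180°).
Geostrophic balance: in the Southern Hemisphere the Coriolis force deflects motion to the left, so the geostrophic wind blows 90° to the left of the pressure-gradient force (low pressure on the right).
Rotating 180° by 90° counterclockwise gives 090° — the wind blows toward the east.

090°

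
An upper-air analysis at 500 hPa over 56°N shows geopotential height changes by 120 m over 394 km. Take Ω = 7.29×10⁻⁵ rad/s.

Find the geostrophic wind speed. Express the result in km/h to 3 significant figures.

89.0 km/h

Coriolis parameter at 56°N:
f = 2Ω sin φ = 2 × 7.29×10⁻⁵ × sin 56° = 1.21×10⁻⁴ s⁻¹
Height gradient: |∂Z/∂n| = 120 m / 394000 m = 3.05×10⁻⁴
On a pressure surface, geostrophic balance gives V_g = (g/f)|∂Z/∂n|:
V_g = 9.81 × 3.05×10⁻⁴ / 1.21×10⁻⁴ = 24.7 m/s
Converting: 24.7 m/s × 3.6 = 89.0 km/h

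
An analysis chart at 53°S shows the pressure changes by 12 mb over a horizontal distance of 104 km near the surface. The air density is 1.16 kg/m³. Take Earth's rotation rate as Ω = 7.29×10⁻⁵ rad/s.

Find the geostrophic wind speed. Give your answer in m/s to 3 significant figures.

Coriolis parameter at 53°S:
f = 2Ω sin φ = 2 × 7.29×10⁻⁵ × sin 53° = 1.16×10⁻⁴ s⁻¹
Pressure gradient: |∂P/∂n| = 1200 Pa / 104000 m = 1.15×10⁻² Pa/m
Geostrophic balance (pressure-gradient force = Coriolis force):
V_g = (1/(fρ)) |∂P/∂n| = 1.15×10⁻² / (1.16×10⁻⁴ × 1.16) = 85.4 m/s

85.4 m/s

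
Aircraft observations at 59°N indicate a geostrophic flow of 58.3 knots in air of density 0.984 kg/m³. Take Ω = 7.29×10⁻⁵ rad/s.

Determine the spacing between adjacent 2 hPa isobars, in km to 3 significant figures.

54.2 km

Coriolis parameter at 59°N:
f = 2Ω sin φ = 2 × 7.29×10⁻⁵ × sin 59° = 1.25×10⁻⁴ s⁻¹
Wind speed in SI: 58.3 knots = 30.0 m/s
Geostrophic balance rearranged: |∂P/∂n| = f ρ V_g
|∂P/∂n| = 1.25×10⁻⁴ × 0.984 × 30.0 = 3.69×10⁻³ Pa/m
Isobar spacing: Δn = ΔP/|∂P/∂n| = 200 Pa / 3.69×10⁻³ Pa/m = 54226 m ≈ 54.2 km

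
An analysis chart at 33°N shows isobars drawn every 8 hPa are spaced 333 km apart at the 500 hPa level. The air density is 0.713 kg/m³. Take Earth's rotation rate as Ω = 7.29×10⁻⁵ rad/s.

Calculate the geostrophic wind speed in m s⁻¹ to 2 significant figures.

Coriolis parameter at 33°N:
f = 2Ω sin φ = 2 × 7.29×10⁻⁵ × sin 33° = 7.94×10⁻⁵ s⁻¹
Pressure gradient: |∂P/∂n| = 800 Pa / 333000 m = 2.40×10⁻³ Pa/m
Geostrophic balance (pressure-gradient force = Coriolis force):
V_g = (1/(fρ)) |∂P/∂n| = 2.40×10⁻³ / (7.94×10⁻⁵ × 0.713) = 42.4 m/s

42 m s⁻¹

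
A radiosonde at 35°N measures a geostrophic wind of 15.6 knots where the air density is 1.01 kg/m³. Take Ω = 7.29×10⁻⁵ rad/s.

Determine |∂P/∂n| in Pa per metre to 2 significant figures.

6.8×10⁻⁴ Pa/m

Coriolis parameter at 35°N:
f = 2Ω sin φ = 2 × 7.29×10⁻⁵ × sin 35° = 8.36×10⁻⁵ s⁻¹
Wind speed in SI: 15.6 knots = 8.03 m/s
Geostrophic balance rearranged: |∂P/∂n| = f ρ V_g
|∂P/∂n| = 8.36×10⁻⁵ × 1.01 × 8.03 = 6.78×10⁻⁴ Pa/m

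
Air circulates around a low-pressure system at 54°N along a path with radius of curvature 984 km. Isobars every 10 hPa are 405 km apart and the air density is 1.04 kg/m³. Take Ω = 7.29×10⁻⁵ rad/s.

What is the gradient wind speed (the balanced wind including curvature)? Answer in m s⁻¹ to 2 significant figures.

17 m s⁻¹

Coriolis parameter at 54°N:
f = 2Ω sin φ = 2 × 7.29×10⁻⁵ × sin 54° = 1.18×10⁻⁴ s⁻¹
Pressure gradient: |∂P/∂n| = 1000 Pa / 405000 m = 2.47×10⁻³ Pa/m
Geostrophic speed: V_g = |∂P/∂n|/(fρ) = 2.47×10⁻³/(1.18×10⁻⁴ × 1.04) = 20.1 m/s
Around a low, centrifugal force acts outward with Coriolis, so pressure-gradient force balances both:
(1/ρ)|∂P/∂n| = fV + V²/R  →  V² + fR·V − fR·V_g = 0
With fR = 1.18×10⁻⁴ × 984×10³ m = 116 m/s:
V = [−fR + √((fR)² + 4 fR V_g)]/2 = [−116 + √(116² + 4×116×20.1)]/2 = 17.5 m/s
Subgeostrophic (V < V_g = 20.1 m/s), as expected around a low.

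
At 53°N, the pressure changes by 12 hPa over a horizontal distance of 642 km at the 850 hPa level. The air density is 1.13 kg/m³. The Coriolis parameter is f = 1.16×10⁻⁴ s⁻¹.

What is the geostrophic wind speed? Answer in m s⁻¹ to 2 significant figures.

Pressure gradient: |∂P/∂n| = 1200 Pa / 642000 m = 1.87×10⁻³ Pa/m
Geostrophic balance (pressure-gradient force = Coriolis force):
V_g = (1/(fρ)) |∂P/∂n| = 1.87×10⁻³ / (1.16×10⁻⁴ × 1.13) = 14.3 m/s

14 m s⁻¹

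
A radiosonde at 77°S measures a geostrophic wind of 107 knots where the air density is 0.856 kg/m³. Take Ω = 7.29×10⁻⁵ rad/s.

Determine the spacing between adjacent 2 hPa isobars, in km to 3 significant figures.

Coriolis parameter at 77°S:
f = 2Ω sin φ = 2 × 7.29×10⁻⁵ × sin 77° = 1.42×10⁻⁴ s⁻¹
Wind speed in SI: 107 knots = 55.0 m/s
Geostrophic balance rearranged: |∂P/∂n| = f ρ V_g
|∂P/∂n| = 1.42×10⁻⁴ × 0.856 × 55.0 = 6.69×10⁻³ Pa/m
Isobar spacing: Δn = ΔP/|∂P/∂n| = 200 Pa / 6.69×10⁻³ Pa/m = 29878 m ≈ 29.9 km

29.9 km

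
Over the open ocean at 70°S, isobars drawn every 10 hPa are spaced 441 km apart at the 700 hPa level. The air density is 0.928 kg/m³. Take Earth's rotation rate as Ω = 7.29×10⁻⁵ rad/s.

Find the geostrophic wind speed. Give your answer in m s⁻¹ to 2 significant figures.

18 m s⁻¹

Coriolis parameter at 70°S:
f = 2Ω sin φ = 2 × 7.29×10⁻⁵ × sin 70° = 1.37×10⁻⁴ s⁻¹
Pressure gradient: |∂P/∂n| = 1000 Pa / 441000 m = 2.27×10⁻³ Pa/m
Geostrophic balance (pressure-gradient force = Coriolis force):
V_g = (1/(fρ)) |∂P/∂n| = 2.27×10⁻³ / (1.37×10⁻⁴ × 0.928) = 17.8 m/s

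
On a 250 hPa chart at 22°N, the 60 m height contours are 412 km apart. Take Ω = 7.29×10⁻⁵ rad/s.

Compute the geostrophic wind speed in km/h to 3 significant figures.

94.2 km/h

Coriolis parameter at 22°N:
f = 2Ω sin φ = 2 × 7.29×10⁻⁵ × sin 22° = 5.46×10⁻⁵ s⁻¹
Height gradient: |∂Z/∂n| = 60 m / 412000 m = 1.46×10⁻⁴
On a pressure surface, geostrophic balance gives V_g = (g/f)|∂Z/∂n|:
V_g = 9.81 × 1.46×10⁻⁴ / 5.46×10⁻⁵ = 26.2 m/s
Converting: 26.2 m/s × 3.6 = 94.2 km/h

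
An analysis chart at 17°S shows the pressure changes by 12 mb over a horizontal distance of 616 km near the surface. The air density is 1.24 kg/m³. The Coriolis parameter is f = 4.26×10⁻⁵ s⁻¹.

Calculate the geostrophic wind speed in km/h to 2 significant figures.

Pressure gradient: |∂P/∂n| = 1200 Pa / 616000 m = 1.95×10⁻³ Pa/m
Geostrophic balance (pressure-gradient force = Coriolis force):
V_g = (1/(fρ)) |∂P/∂n| = 1.95×10⁻³ / (4.26×10⁻⁵ × 1.24) = 36.9 m/s
Converting: 36.9 m/s × 3.6 = 130 km/h

130 km/h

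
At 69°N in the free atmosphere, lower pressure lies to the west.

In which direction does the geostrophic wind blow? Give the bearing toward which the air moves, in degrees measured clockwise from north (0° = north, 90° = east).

The pressure-gradient force points toward the west (bearing 270°).
Geostrophic balance: in the Northern Hemisphere the Coriolis force deflects motion to the right, so the geostrophic wind blows 90° to the right of the pressure-gradient force (low pressure on the left).
Rotating 270° by 90° clockwise gives 000° — the wind blows toward the north.

000°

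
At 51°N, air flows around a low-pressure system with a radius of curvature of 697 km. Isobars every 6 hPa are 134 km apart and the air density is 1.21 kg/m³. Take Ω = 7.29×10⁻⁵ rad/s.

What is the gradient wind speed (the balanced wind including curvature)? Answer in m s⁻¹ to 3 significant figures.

Coriolis parameter at 51°N:
f = 2Ω sin φ = 2 × 7.29×10⁻⁵ × sin 51° = 1.13×10⁻⁴ s⁻¹
Pressure gradient: |∂P/∂n| = 600 Pa / 134000 m = 4.48×10⁻³ Pa/m
Geostrophic speed: V_g = |∂P/∂n|/(fρ) = 4.48×10⁻³/(1.13×10⁻⁴ × 1.21) = 32.7 m/s
Around a low, centrifugal force acts outward with Coriolis, so pressure-gradient force balances both:
(1/ρ)|∂P/∂n| = fV + V²/R  →  V² + fR·V − fR·V_g = 0
With fR = 1.13×10⁻⁴ × 697×10³ m = 79.0 m/s:
V = [−fR + √((fR)² + 4 fR V_g)]/2 = [−79.0 + √(79.0² + 4×79.0×32.7)]/2 = 24.8 m/s
Subgeostrophic (V < V_g = 32.7 m/s), as expected around a low.

24.8 m s⁻¹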